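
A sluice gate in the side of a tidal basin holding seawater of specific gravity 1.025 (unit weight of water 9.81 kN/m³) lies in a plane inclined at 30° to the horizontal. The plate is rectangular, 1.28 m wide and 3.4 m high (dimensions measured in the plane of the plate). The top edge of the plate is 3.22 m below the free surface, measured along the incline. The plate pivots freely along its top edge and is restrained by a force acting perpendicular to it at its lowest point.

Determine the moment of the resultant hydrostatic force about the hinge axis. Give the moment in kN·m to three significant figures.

γ = 1.025 × 9.81 = 10.05525 kN/m³.
Let θ = 30° be the plate's angle to the horizontal; measure y along the incline from where the plane meets the free surface. Vertical depth h = y·sinθ with sinθ = 0.500000.
The centroid lies 3.4/2 = 1.7 m below the top edge, so y_c = 3.22 + 1.7 = 4.92 m and h_c = 4.92 × 0.500000 = 2.46 m.
A = 1.28 × 3.4 = 4.352 m².
Resultant F = γ·h_c·A = 10.05525 × 2.46 × 4.352 = 107.651 kN.
I_c = b·h³/12 = 1.28 × 3.4³/12 = 4.19243 m⁴.
Centre of pressure: y_p = y_c + I_c/(y_c·A) = 4.92 + 4.19243/(4.92 × 4.352) = 4.92 + 0.1958 = 5.1158 m along the plane.
The resultant acts 1.7 + 0.1958 = 1.8958 m (along the plate) below the hinge at the top edge, so the moment about the hinge is M = F × 1.8958 = 107.651 × 1.8958 = 204.085 kN·m.

M ≈ 204 kN·m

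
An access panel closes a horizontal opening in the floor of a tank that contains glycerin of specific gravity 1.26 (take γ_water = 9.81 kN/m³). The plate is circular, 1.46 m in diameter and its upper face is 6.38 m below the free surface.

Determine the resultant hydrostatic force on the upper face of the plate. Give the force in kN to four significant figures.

F ≈ 132.0 kN

γ = 1.26 × 9.81 = 12.3606 kN/m³.
The plate is horizontal, so pressure is uniform at p = γ·h = 12.3606 × 6.38 = 78.8606 kN/m².
A = π(0.73)² = 1.67415 m².
F = p·A = 78.8606 × 1.67415 = 132.024 kN.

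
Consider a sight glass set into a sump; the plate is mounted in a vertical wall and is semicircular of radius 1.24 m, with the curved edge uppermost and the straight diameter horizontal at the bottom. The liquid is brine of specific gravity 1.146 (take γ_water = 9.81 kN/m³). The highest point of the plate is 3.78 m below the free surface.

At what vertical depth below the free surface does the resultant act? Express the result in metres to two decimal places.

h_p = 4.52 m

γ = 1.146 × 9.81 = 11.24226 kN/m³.
The centroid lies 4r/(3π) = 0.526272 m above the diameter, so r − 4r/(3π) = 1.24 − 0.526272 = 0.713728 m below the topmost point, so the centroid depth is h_c = 3.78 + 0.713728 = 4.49373 m.
A = πr²/2 = π × 1.24²/2 = 2.41526 m².
Resultant F = γ·h_c·A = 11.24226 × 4.49373 × 2.41526 = 122.018 kN.
I_c = (π/8 − 8/(9π))·r⁴ = 0.109757 × 1.24⁴ = 0.259489 m⁴.
Centre of pressure: y_p = y_c + I_c/(y_c·A) = 4.49373 + 0.259489/(4.49373 × 2.41526) = 4.49373 + 0.0239083 = 4.51764 m along the plane.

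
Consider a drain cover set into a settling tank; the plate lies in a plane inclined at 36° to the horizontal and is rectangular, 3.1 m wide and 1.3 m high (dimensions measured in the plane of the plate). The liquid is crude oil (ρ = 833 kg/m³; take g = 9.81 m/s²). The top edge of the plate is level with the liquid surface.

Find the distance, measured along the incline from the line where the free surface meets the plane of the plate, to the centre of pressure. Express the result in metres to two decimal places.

y_p = 0.87 m

γ = ρg = 833 × 9.81 / 1000 = 8.17173 kN/m³.
Let θ = 36° be the plate's angle to the horizontal; measure y along the incline from where the plane meets the free surface. Vertical depth h = y·sinθ with sinθ = 0.587785.
The centroid lies 1.3/2 = 0.65 m below the top edge, so y_c = 0.65 m and h_c = 0.65 × 0.587785 = 0.38206 m.
A = 3.1 × 1.3 = 4.03 m².
Resultant F = γ·h_c·A = 8.17173 × 0.38206 × 4.03 = 12.582 kN.
I_c = b·h³/12 = 3.1 × 1.3³/12 = 0.567558 m⁴.
Centre of pressure: y_p = y_c + I_c/(y_c·A) = 0.65 + 0.567558/(0.65 × 4.03) = 0.65 + 0.216667 = 0.866667 m along the plane.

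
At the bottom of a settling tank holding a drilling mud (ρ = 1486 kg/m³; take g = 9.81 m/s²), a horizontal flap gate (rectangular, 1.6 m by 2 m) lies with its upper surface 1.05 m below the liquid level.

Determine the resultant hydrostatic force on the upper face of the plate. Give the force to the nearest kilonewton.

F ≈ 49 kN

γ = ρg = 1486 × 9.81 / 1000 = 14.57766 kN/m³.
The plate is horizontal, so pressure is uniform at p = γ·h = 14.57766 × 1.05 = 15.3065 kN/m².
A = 1.6 × 2 = 3.2 m².
F = p·A = 15.3065 × 3.2 = 48.9808 kN.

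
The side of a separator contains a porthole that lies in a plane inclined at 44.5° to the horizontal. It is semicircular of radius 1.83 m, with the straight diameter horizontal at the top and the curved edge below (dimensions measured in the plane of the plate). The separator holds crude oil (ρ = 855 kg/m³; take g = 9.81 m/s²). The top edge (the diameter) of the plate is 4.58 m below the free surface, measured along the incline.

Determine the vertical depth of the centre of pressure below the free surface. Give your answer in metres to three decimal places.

γ = ρg = 855 × 9.81 / 1000 = 8.38755 kN/m³.
Let θ = 44.5° be the plate's angle to the horizontal; measure y along the incline from where the plane meets the free surface. Vertical depth h = y·sinθ with sinθ = 0.700909.
The centroid of a semicircle lies 4r/(3π) = 0.776676 m from the diameter, here below the top edge, so y_c = 4.58 + 0.776676 = 5.35668 m and h_c = 5.35668 × 0.700909 = 3.75455 m.
A = πr²/2 = π × 1.83²/2 = 5.26044 m².
Resultant F = γ·h_c·A = 8.38755 × 3.75455 × 5.26044 = 165.659 kN.
I_c = (π/8 − 8/(9π))·r⁴ = 0.109757 × 1.83⁴ = 1.23094 m⁴.
Centre of pressure: y_p = y_c + I_c/(y_c·A) = 5.35668 + 1.23094/(5.35668 × 5.26044) = 5.35668 + 0.0436837 = 5.40036 m along the plane.
Vertically, h_p = y_p·sinθ = 5.40036 × 0.700909 = 3.78516 m.

h_p = 3.785 m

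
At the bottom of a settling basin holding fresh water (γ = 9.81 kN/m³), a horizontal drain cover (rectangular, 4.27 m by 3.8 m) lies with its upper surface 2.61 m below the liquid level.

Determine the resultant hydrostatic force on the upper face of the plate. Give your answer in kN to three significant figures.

γ = 9.81 kN/m³.
The plate is horizontal, so pressure is uniform at p = γ·h = 9.81 × 2.61 = 25.6041 kN/m².
A = 4.27 × 3.8 = 16.226 m².
F = p·A = 25.6041 × 16.226 = 415.452 kN.

F ≈ 415 kN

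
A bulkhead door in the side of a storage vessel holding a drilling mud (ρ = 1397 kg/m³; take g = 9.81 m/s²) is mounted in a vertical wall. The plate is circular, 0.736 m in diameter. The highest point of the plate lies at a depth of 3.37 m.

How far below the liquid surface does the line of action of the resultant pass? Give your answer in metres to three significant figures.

h_p = 3.75 m

γ = ρg = 1397 × 9.81 / 1000 = 13.70457 kN/m³.
The centroid is at the centre, 0.368 m below the top of the plate, so the centroid depth is h_c = 3.37 + 0.368 = 3.738 m.
A = π(0.368)² = 0.425447 m².
Resultant F = γ·h_c·A = 13.70457 × 3.738 × 0.425447 = 21.7947 kN.
I_c = πr⁴/4 = π × 0.368⁴/4 = 0.0144039 m⁴.
Centre of pressure: y_p = y_c + I_c/(y_c·A) = 3.738 + 0.0144039/(3.738 × 0.425447) = 3.738 + 0.00905723 = 3.74706 m along the plane.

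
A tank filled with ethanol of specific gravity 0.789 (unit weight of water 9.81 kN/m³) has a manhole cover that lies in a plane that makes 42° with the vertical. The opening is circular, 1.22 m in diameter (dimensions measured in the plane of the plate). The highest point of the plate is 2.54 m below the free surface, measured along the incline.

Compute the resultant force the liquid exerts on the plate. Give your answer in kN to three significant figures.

F ≈ 21.2 kN

γ = 0.789 × 9.81 = 7.74009 kN/m³.
The plate makes 42° with the vertical, i.e. θ = 90° − 42° = 48° to the horizontal. Measuring y along the incline from the free-surface line, vertical depth h = y·sinθ with sinθ = 0.743145.
The centroid is at the centre, 0.61 m below the top of the plate, so y_c = 2.54 + 0.61 = 3.15 m and h_c = 3.15 × 0.743145 = 2.34091 m.
A = π(0.61)² = 1.16899 m².
Resultant F = γ·h_c·A = 7.74009 × 2.34091 × 1.16899 = 21.1808 kN.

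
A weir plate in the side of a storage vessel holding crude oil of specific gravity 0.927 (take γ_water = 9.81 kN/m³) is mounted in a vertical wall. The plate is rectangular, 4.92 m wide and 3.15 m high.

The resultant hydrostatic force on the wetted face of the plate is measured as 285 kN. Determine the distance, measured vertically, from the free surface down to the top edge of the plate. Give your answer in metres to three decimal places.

γ = 0.927 × 9.81 = 9.09387 kN/m³.
A = 4.92 × 3.15 = 15.498 m².
From F = γ·h_c·A, the centroid depth is h_c = 285/(9.09387 × 15.498) = 2.02218 m.
The centroid lies 3.15/2 = 1.575 m below the top edge, so the top edge sits at h_top = 2.02218 − 1.575 = 0.44718 m below the surface.

d_top ≈ 0.447 m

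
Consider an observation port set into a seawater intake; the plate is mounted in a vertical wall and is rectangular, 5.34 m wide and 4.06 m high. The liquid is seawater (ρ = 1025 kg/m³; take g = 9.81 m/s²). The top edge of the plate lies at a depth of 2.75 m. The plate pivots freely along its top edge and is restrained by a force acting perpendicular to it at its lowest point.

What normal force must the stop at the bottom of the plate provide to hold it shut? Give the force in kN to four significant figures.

P ≈ 594.8 kN

γ = ρg = 1025 × 9.81 / 1000 = 10.05525 kN/m³.
The centroid lies 4.06/2 = 2.03 m below the top edge, so the centroid depth is h_c = 2.75 + 2.03 = 4.78 m.
A = 5.34 × 4.06 = 21.6804 m².
Resultant F = γ·h_c·A = 10.05525 × 4.78 × 21.6804 = 1042.05 kN.
I_c = b·h³/12 = 5.34 × 4.06³/12 = 29.7809 m⁴.
Centre of pressure: y_p = y_c + I_c/(y_c·A) = 4.78 + 29.7809/(4.78 × 21.6804) = 4.78 + 0.287371 = 5.06737 m along the plane.
The resultant acts 2.03 + 0.287371 = 2.31737 m (along the plate) below the hinge at the top edge, so the moment about the hinge is M = F × 2.31737 = 1042.05 × 2.31737 = 2414.82 kN·m.
A normal force at the bottom, 4.06 m from the hinge, must supply this moment: P = 2414.82/4.06 = 594.783 kN.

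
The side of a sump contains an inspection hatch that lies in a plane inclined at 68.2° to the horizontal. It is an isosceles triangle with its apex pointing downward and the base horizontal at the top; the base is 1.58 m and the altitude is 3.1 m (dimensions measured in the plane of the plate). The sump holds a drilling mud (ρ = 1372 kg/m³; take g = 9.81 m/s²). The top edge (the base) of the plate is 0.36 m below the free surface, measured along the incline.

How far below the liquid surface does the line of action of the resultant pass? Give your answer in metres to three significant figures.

h_p = 1.65 m

γ = ρg = 1372 × 9.81 / 1000 = 13.45932 kN/m³.
Let θ = 68.2° be the plate's angle to the horizontal; measure y along the incline from where the plane meets the free surface. Vertical depth h = y·sinθ with sinθ = 0.928486.
With the apex down, the centroid sits h/3 = 3.1/3 = 1.03333 m below the base (the top edge), so y_c = 0.36 + 1.03333 = 1.39333 m and h_c = 1.39333 × 0.928486 = 1.29369 m.
A = ½ × 1.58 × 3.1 = 2.449 m².
Resultant F = γ·h_c·A = 13.45932 × 1.29369 × 2.449 = 42.6424 kN.
I_c = b·h³/36 = 1.58 × 3.1³/36 = 1.30749 m⁴.
Centre of pressure: y_p = y_c + I_c/(y_c·A) = 1.39333 + 1.30749/(1.39333 × 2.449) = 1.39333 + 0.383174 = 1.7765 m along the plane.
Vertically, h_p = y_p·sinθ = 1.7765 × 0.928486 = 1.64946 m.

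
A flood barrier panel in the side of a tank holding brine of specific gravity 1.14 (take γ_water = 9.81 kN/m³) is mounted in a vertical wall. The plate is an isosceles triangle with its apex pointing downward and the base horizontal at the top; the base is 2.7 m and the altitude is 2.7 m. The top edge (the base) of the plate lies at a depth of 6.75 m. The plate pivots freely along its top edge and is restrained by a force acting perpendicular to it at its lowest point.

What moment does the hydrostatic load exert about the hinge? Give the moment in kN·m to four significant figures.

M ≈ 297.2 kN·m

γ = 1.14 × 9.81 = 11.1834 kN/m³.
With the apex down, the centroid sits h/3 = 2.7/3 = 0.9 m below the base (the top edge), so the centroid depth is h_c = 6.75 + 0.9 = 7.65 m.
A = ½ × 2.7 × 2.7 = 3.645 m².
Resultant F = γ·h_c·A = 11.1834 × 7.65 × 3.645 = 311.841 kN.
I_c = b·h³/36 = 2.7 × 2.7³/36 = 1.47623 m⁴.
Centre of pressure: y_p = y_c + I_c/(y_c·A) = 7.65 + 1.47623/(7.65 × 3.645) = 7.65 + 0.0529414 = 7.70294 m along the plane.
The resultant acts 0.9 + 0.0529414 = 0.952941 m (along the plate) below the hinge at the top edge, so the moment about the hinge is M = F × 0.952941 = 311.841 × 0.952941 = 297.166 kN·m.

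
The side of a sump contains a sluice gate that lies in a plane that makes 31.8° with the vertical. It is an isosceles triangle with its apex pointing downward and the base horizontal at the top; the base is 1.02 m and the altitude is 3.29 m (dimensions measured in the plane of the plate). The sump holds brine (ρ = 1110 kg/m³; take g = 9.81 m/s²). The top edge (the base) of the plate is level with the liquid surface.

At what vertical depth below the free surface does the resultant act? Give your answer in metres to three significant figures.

γ = ρg = 1110 × 9.81 / 1000 = 10.8891 kN/m³.
The plate makes 31.8° with the vertical, i.e. θ = 90° − 31.8° = 58.2° to the horizontal. Measuring y along the incline from the free-surface line, vertical depth h = y·sinθ with sinθ = 0.849893.
With the apex down, the centroid sits h/3 = 3.29/3 = 1.09667 m below the base (the top edge), so y_c = 1.09667 m and h_c = 1.09667 × 0.849893 = 0.932052 m.
A = ½ × 1.02 × 3.29 = 1.6779 m².
Resultant F = γ·h_c·A = 10.8891 × 0.932052 × 1.6779 = 17.0294 kN.
I_c = b·h³/36 = 1.02 × 3.29³/36 = 1.00899 m⁴.
Centre of pressure: y_p = y_c + I_c/(y_c·A) = 1.09667 + 1.00899/(1.09667 × 1.6779) = 1.09667 + 0.548334 = 1.645 m along the plane.
Vertically, h_p = y_p·sinθ = 1.645 × 0.849893 = 1.39807 m.

h_p = 1.40 m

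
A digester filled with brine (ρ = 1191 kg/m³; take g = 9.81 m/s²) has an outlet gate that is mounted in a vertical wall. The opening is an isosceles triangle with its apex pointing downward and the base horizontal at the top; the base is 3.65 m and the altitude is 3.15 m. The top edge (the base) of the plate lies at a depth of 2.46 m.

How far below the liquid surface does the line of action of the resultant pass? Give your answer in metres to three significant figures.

h_p = 3.67 m

γ = ρg = 1191 × 9.81 / 1000 = 11.68371 kN/m³.
With the apex down, the centroid sits h/3 = 3.15/3 = 1.05 m below the base (the top edge), so the centroid depth is h_c = 2.46 + 1.05 = 3.51 m.
A = ½ × 3.65 × 3.15 = 5.74875 m².
Resultant F = γ·h_c·A = 11.68371 × 3.51 × 5.74875 = 235.755 kN.
I_c = b·h³/36 = 3.65 × 3.15³/36 = 3.169 m⁴.
Centre of pressure: y_p = y_c + I_c/(y_c·A) = 3.51 + 3.169/(3.51 × 5.74875) = 3.51 + 0.157051 = 3.66705 m along the plane.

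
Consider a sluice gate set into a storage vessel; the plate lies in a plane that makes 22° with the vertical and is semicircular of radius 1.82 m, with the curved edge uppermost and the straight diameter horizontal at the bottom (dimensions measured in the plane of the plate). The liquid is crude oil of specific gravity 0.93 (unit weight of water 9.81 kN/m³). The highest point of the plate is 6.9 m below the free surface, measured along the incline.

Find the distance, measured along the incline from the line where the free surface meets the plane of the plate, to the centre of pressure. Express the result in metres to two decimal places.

y_p = 7.98 m

γ = 0.93 × 9.81 = 9.1233 kN/m³.
The plate makes 22° with the vertical, i.e. θ = 90° − 22° = 68° to the horizontal. Measuring y along the incline from the free-surface line, vertical depth h = y·sinθ with sinθ = 0.927184.
The centroid lies 4r/(3π) = 0.772432 m above the diameter, so r − 4r/(3π) = 1.82 − 0.772432 = 1.04757 m below the topmost point, so y_c = 6.9 + 1.04757 = 7.94757 m and h_c = 7.94757 × 0.927184 = 7.36886 m.
A = πr²/2 = π × 1.82²/2 = 5.20311 m².
Resultant F = γ·h_c·A = 9.1233 × 7.36886 × 5.20311 = 349.796 kN.
I_c = (π/8 − 8/(9π))·r⁴ = 0.109757 × 1.82⁴ = 1.20425 m⁴.
Centre of pressure: y_p = y_c + I_c/(y_c·A) = 7.94757 + 1.20425/(7.94757 × 5.20311) = 7.94757 + 0.0291219 = 7.97669 m along the plane.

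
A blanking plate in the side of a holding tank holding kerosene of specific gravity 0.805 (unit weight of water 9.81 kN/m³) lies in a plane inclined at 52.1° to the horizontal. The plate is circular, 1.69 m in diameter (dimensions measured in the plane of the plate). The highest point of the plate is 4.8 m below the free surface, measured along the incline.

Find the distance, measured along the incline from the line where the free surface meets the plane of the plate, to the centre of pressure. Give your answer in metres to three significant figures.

y_p = 5.68 m

γ = 0.805 × 9.81 = 7.89705 kN/m³.
Let θ = 52.1° be the plate's angle to the horizontal; measure y along the incline from where the plane meets the free surface. Vertical depth h = y·sinθ with sinθ = 0.789084.
The centroid is at the centre, 0.845 m below the top of the plate, so y_c = 4.8 + 0.845 = 5.645 m and h_c = 5.645 × 0.789084 = 4.45438 m.
A = π(0.845)² = 2.24318 m².
Resultant F = γ·h_c·A = 7.89705 × 4.45438 × 2.24318 = 78.9071 kN.
I_c = πr⁴/4 = π × 0.845⁴/4 = 0.400421 m⁴.
Centre of pressure: y_p = y_c + I_c/(y_c·A) = 5.645 + 0.400421/(5.645 × 2.24318) = 5.645 + 0.031622 = 5.67662 m along the plane.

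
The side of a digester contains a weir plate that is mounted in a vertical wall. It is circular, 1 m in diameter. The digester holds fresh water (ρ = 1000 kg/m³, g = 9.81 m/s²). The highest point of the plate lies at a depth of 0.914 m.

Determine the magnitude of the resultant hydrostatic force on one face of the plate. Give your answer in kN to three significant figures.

γ = ρg = 1000 × 9.81 = 9810 N/m³ = 9.81 kN/m³.
The centroid is at the centre, 0.5 m below the top of the plate, so the centroid depth is h_c = 0.914 + 0.5 = 1.414 m.
A = π(0.5)² = 0.785398 m².
Resultant F = γ·h_c·A = 9.81 × 1.414 × 0.785398 = 10.8945 kN.

F ≈ 10.9 kN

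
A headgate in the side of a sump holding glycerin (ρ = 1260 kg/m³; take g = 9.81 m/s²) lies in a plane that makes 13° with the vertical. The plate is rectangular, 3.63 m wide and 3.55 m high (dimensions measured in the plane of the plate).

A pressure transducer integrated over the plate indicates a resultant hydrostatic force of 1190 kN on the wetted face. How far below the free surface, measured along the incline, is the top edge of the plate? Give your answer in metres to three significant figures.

γ = ρg = 1260 × 9.81 / 1000 = 12.3606 kN/m³.
A = 3.63 × 3.55 = 12.8865 m².
From F = γ·h_c·A, the centroid depth is h_c = 1190/(12.3606 × 12.8865) = 7.47089 m.
The plate makes 13° with the vertical, i.e. θ = 90° − 13° = 77° to the horizontal. Measuring y along the incline from the free-surface line, vertical depth h = y·sinθ with sinθ = 0.974370.
Along the incline, y_c = h_c/sinθ = 7.47089/0.974370 = 7.66741 m.
The centroid lies 3.55/2 = 1.775 m below the top edge, so the top edge sits at y_top = 7.66741 − 1.775 = 5.89241 m along the incline.

y_top ≈ 5.89 m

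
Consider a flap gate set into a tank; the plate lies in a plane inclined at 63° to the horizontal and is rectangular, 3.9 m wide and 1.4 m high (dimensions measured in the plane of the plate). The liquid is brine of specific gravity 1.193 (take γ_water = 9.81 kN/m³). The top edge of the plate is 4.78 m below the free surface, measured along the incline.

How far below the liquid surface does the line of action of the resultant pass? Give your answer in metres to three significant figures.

γ = 1.193 × 9.81 = 11.70333 kN/m³.
Let θ = 63° be the plate's angle to the horizontal; measure y along the incline from where the plane meets the free surface. Vertical depth h = y·sinθ with sinθ = 0.891007.
The centroid lies 1.4/2 = 0.7 m below the top edge, so y_c = 4.78 + 0.7 = 5.48 m and h_c = 5.48 × 0.891007 = 4.88272 m.
A = 3.9 × 1.4 = 5.46 m².
Resultant F = γ·h_c·A = 11.70333 × 4.88272 × 5.46 = 312.007 kN.
I_c = b·h³/12 = 3.9 × 1.4³/12 = 0.8918 m⁴.
Centre of pressure: y_p = y_c + I_c/(y_c·A) = 5.48 + 0.8918/(5.48 × 5.46) = 5.48 + 0.0298054 = 5.50981 m along the plane.
Vertically, h_p = y_p·sinθ = 5.50981 × 0.891007 = 4.90928 m.

h_p = 4.91 m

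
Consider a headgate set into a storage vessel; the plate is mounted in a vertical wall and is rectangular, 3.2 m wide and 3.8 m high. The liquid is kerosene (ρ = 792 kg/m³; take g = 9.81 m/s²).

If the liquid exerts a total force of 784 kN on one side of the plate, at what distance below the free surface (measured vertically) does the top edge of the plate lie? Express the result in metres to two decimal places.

γ = ρg = 792 × 9.81 / 1000 = 7.76952 kN/m³.
A = 3.2 × 3.8 = 12.16 m².
From F = γ·h_c·A, the centroid depth is h_c = 784/(7.76952 × 12.16) = 8.29828 m.
The centroid lies 3.8/2 = 1.9 m below the top edge, so the top edge sits at h_top = 8.29828 − 1.9 = 6.39828 m below the surface.

d_top ≈ 6.40 m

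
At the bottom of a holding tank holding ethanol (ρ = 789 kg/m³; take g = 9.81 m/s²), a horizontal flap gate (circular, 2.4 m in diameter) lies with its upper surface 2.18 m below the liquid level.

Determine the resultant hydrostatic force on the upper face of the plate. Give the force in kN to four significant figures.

γ = ρg = 789 × 9.81 / 1000 = 7.74009 kN/m³.
The plate is horizontal, so pressure is uniform at p = γ·h = 7.74009 × 2.18 = 16.8734 kN/m².
A = π(1.2)² = 4.52389 m².
F = p·A = 16.8734 × 4.52389 = 76.3334 kN.

F ≈ 76.33 kN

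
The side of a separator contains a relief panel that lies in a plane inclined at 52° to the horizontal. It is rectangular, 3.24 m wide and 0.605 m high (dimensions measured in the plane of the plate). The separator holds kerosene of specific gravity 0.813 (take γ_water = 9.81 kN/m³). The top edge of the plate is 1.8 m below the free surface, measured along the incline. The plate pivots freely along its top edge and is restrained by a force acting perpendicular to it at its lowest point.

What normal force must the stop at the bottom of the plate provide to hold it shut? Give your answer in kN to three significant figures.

γ = 0.813 × 9.81 = 7.97553 kN/m³.
Let θ = 52° be the plate's angle to the horizontal; measure y along the incline from where the plane meets the free surface. Vertical depth h = y·sinθ with sinθ = 0.788011.
The centroid lies 0.605/2 = 0.3025 m below the top edge, so y_c = 1.8 + 0.3025 = 2.1025 m and h_c = 2.1025 × 0.788011 = 1.65679 m.
A = 3.24 × 0.605 = 1.9602 m².
Resultant F = γ·h_c·A = 7.97553 × 1.65679 × 1.9602 = 25.9016 kN.
I_c = b·h³/12 = 3.24 × 0.605³/12 = 0.0597902 m⁴.
Centre of pressure: y_p = y_c + I_c/(y_c·A) = 2.1025 + 0.0597902/(2.1025 × 1.9602) = 2.1025 + 0.0145075 = 2.11701 m along the plane.
The resultant acts 0.3025 + 0.0145075 = 0.317007 m (along the plate) below the hinge at the top edge, so the moment about the hinge is M = F × 0.317007 = 25.9016 × 0.317007 = 8.21099 kN·m.
A normal force at the bottom, 0.605 m from the hinge, must supply this moment: P = 8.21099/0.605 = 13.5719 kN.

P ≈ 13.6 kN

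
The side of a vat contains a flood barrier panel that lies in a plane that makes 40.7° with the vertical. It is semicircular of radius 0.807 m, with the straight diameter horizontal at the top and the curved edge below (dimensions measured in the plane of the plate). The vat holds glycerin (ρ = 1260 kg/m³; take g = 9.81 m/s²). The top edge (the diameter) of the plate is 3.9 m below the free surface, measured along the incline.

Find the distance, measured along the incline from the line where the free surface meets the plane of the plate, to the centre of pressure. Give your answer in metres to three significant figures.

y_p = 4.25 m

γ = ρg = 1260 × 9.81 / 1000 = 12.3606 kN/m³.
The plate makes 40.7° with the vertical, i.e. θ = 90° − 40.7° = 49.3° to the horizontal. Measuring y along the incline from the free-surface line, vertical depth h = y·sinθ with sinθ = 0.758134.
The centroid of a semicircle lies 4r/(3π) = 0.342501 m from the diameter, here below the top edge, so y_c = 3.9 + 0.342501 = 4.2425 m and h_c = 4.2425 × 0.758134 = 3.21638 m.
A = πr²/2 = π × 0.807²/2 = 1.02298 m².
Resultant F = γ·h_c·A = 12.3606 × 3.21638 × 1.02298 = 40.67 kN.
I_c = (π/8 − 8/(9π))·r⁴ = 0.109757 × 0.807⁴ = 0.0465507 m⁴.
Centre of pressure: y_p = y_c + I_c/(y_c·A) = 4.2425 + 0.0465507/(4.2425 × 1.02298) = 4.2425 + 0.010726 = 4.25323 m along the plane.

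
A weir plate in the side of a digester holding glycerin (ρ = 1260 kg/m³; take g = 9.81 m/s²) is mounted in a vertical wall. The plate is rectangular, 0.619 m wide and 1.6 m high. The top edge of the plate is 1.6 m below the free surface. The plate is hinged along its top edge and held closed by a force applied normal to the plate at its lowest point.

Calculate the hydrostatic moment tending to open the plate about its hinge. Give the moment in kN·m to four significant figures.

M ≈ 26.12 kN·m

γ = ρg = 1260 × 9.81 / 1000 = 12.3606 kN/m³.
The centroid lies 1.6/2 = 0.8 m below the top edge, so the centroid depth is h_c = 1.6 + 0.8 = 2.4 m.
A = 0.619 × 1.6 = 0.9904 m².
Resultant F = γ·h_c·A = 12.3606 × 2.4 × 0.9904 = 29.3807 kN.
I_c = b·h³/12 = 0.619 × 1.6³/12 = 0.211285 m⁴.
Centre of pressure: y_p = y_c + I_c/(y_c·A) = 2.4 + 0.211285/(2.4 × 0.9904) = 2.4 + 0.0888887 = 2.48889 m along the plane.
The resultant acts 0.8 + 0.0888887 = 0.888889 m (along the plate) below the hinge at the top edge, so the moment about the hinge is M = F × 0.888889 = 29.3807 × 0.888889 = 26.1162 kN·m.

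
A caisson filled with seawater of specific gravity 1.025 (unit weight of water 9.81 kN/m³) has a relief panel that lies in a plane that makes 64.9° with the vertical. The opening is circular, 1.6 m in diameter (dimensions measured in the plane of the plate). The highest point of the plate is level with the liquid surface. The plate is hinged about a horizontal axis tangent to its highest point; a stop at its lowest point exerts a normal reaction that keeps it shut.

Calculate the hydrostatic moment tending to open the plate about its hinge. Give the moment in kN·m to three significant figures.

M ≈ 6.86 kN·m

γ = 1.025 × 9.81 = 10.05525 kN/m³.
The plate makes 64.9° with the vertical, i.e. θ = 90° − 64.9° = 25.1° to the horizontal. Measuring y along the incline from the free-surface line, vertical depth h = y·sinθ with sinθ = 0.424199.
The centroid is at the centre, 0.8 m below the top of the plate, so y_c = 0.8 m and h_c = 0.8 × 0.424199 = 0.339359 m.
A = π(0.8)² = 2.01062 m².
Resultant F = γ·h_c·A = 10.05525 × 0.339359 × 2.01062 = 6.86092 kN.
I_c = πr⁴/4 = π × 0.8⁴/4 = 0.321699 m⁴.
Centre of pressure: y_p = y_c + I_c/(y_c·A) = 0.8 + 0.321699/(0.8 × 2.01062) = 0.8 + 0.2 = 1 m along the plane.
The resultant acts 0.8 + 0.2 = 1 m (along the plate) below the hinge at the top edge, so the moment about the hinge is M = F × 1 = 6.86092 × 1 = 6.86092 kN·m.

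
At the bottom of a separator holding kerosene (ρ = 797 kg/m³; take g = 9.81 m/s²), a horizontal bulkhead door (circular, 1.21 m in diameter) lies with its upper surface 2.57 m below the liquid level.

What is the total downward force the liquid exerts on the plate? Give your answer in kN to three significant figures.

γ = ρg = 797 × 9.81 / 1000 = 7.81857 kN/m³.
The plate is horizontal, so pressure is uniform at p = γ·h = 7.81857 × 2.57 = 20.0937 kN/m².
A = π(0.605)² = 1.1499 m².
F = p·A = 20.0937 × 1.1499 = 23.1057 kN.

F ≈ 23.1 kN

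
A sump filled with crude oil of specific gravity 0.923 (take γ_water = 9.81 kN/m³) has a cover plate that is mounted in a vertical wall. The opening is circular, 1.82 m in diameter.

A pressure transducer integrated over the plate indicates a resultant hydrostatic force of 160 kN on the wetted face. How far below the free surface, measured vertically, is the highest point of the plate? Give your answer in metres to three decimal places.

γ = 0.923 × 9.81 = 9.05463 kN/m³.
A = π(0.91)² = 2.60155 m².
From F = γ·h_c·A, the centroid depth is h_c = 160/(9.05463 × 2.60155) = 6.7923 m.
The centroid is at the centre, 0.91 m below the top of the plate, so the highest point sits at h_top = 6.7923 − 0.91 = 5.8823 m below the surface.

d_top ≈ 5.882 m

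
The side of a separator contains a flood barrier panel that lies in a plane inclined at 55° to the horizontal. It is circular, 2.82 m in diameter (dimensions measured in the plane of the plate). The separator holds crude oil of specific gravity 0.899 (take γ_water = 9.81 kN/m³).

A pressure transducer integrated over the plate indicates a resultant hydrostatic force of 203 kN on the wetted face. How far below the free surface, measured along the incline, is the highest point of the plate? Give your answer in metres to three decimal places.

γ = 0.899 × 9.81 = 8.81919 kN/m³.
A = π(1.41)² = 6.2458 m².
From F = γ·h_c·A, the centroid depth is h_c = 203/(8.81919 × 6.2458) = 3.68535 m.
Let θ = 55° be the plate's angle to the horizontal; measure y along the incline from where the plane meets the free surface. Vertical depth h = y·sinθ with sinθ = 0.819152.
Along the incline, y_c = h_c/sinθ = 3.68535/0.819152 = 4.49898 m.
The centroid is at the centre, 1.41 m below the top of the plate, so the highest point sits at y_top = 4.49898 − 1.41 = 3.08898 m along the incline.

y_top ≈ 3.089 m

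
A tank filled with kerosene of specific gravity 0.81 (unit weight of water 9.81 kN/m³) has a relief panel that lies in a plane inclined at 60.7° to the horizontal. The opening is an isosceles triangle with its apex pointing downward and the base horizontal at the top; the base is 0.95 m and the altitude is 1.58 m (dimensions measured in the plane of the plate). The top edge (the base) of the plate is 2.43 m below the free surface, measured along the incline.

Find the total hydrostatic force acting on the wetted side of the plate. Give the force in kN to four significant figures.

γ = 0.81 × 9.81 = 7.9461 kN/m³.
Let θ = 60.7° be the plate's angle to the horizontal; measure y along the incline from where the plane meets the free surface. Vertical depth h = y·sinθ with sinθ = 0.872069.
With the apex down, the centroid sits h/3 = 1.58/3 = 0.526667 m below the base (the top edge), so y_c = 2.43 + 0.526667 = 2.95667 m and h_c = 2.95667 × 0.872069 = 2.57842 m.
A = ½ × 0.95 × 1.58 = 0.7505 m².
Resultant F = γ·h_c·A = 7.9461 × 2.57842 × 0.7505 = 15.3765 kN.

F ≈ 15.38 kN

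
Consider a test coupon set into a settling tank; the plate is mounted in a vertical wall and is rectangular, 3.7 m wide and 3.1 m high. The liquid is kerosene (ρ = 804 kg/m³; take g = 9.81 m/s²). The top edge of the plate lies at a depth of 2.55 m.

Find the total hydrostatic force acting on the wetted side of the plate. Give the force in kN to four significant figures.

F ≈ 370.9 kN

γ = ρg = 804 × 9.81 / 1000 = 7.88724 kN/m³.
The centroid lies 3.1/2 = 1.55 m below the top edge, so the centroid depth is h_c = 2.55 + 1.55 = 4.1 m.
A = 3.7 × 3.1 = 11.47 m².
Resultant F = γ·h_c·A = 7.88724 × 4.1 × 11.47 = 370.913 kN.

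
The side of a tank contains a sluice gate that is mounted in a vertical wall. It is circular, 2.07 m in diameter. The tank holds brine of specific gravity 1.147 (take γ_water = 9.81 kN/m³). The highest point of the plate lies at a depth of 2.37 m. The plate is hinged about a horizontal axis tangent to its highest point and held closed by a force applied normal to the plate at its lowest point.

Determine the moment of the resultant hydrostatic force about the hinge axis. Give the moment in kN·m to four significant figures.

M ≈ 143.6 kN·m

γ = 1.147 × 9.81 = 11.25207 kN/m³.
The centroid is at the centre, 1.035 m below the top of the plate, so the centroid depth is h_c = 2.37 + 1.035 = 3.405 m.
A = π(1.035)² = 3.36535 m².
Resultant F = γ·h_c·A = 11.25207 × 3.405 × 3.36535 = 128.938 kN.
I_c = πr⁴/4 = π × 1.035⁴/4 = 0.901262 m⁴.
Centre of pressure: y_p = y_c + I_c/(y_c·A) = 3.405 + 0.901262/(3.405 × 3.36535) = 3.405 + 0.0786509 = 3.48365 m along the plane.
The resultant acts 1.035 + 0.0786509 = 1.11365 m (along the plate) below the hinge at the top edge, so the moment about the hinge is M = F × 1.11365 = 128.938 × 1.11365 = 143.592 kN·m.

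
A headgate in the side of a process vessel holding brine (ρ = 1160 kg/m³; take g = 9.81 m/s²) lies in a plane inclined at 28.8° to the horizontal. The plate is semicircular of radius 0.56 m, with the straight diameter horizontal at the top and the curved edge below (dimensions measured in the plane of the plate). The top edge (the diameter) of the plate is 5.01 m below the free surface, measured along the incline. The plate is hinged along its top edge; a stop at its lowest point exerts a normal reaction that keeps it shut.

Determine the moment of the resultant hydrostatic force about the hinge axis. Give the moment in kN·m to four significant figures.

M ≈ 3.427 kN·m

γ = ρg = 1160 × 9.81 / 1000 = 11.3796 kN/m³.
Let θ = 28.8° be the plate's angle to the horizontal; measure y along the incline from where the plane meets the free surface. Vertical depth h = y·sinθ with sinθ = 0.481754.
The centroid of a semicircle lies 4r/(3π) = 0.237671 m from the diameter, here below the top edge, so y_c = 5.01 + 0.237671 = 5.24767 m and h_c = 5.24767 × 0.481754 = 2.52809 m.
A = πr²/2 = π × 0.56²/2 = 0.492602 m².
Resultant F = γ·h_c·A = 11.3796 × 2.52809 × 0.492602 = 14.1715 kN.
I_c = (π/8 − 8/(9π))·r⁴ = 0.109757 × 0.56⁴ = 0.010794 m⁴.
Centre of pressure: y_p = y_c + I_c/(y_c·A) = 5.24767 + 0.010794/(5.24767 × 0.492602) = 5.24767 + 0.00417561 = 5.25185 m along the plane.
The resultant acts 0.237671 + 0.00417561 = 0.241847 m (along the plate) below the hinge at the top edge, so the moment about the hinge is M = F × 0.241847 = 14.1715 × 0.241847 = 3.42733 kN·m.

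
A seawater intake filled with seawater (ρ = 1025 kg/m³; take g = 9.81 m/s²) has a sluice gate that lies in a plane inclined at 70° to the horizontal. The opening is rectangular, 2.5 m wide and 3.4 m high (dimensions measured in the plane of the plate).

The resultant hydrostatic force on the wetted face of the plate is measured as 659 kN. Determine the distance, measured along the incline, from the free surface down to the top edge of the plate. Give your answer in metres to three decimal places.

γ = ρg = 1025 × 9.81 / 1000 = 10.05525 kN/m³.
A = 2.5 × 3.4 = 8.5 m².
From F = γ·h_c·A, the centroid depth is h_c = 659/(10.05525 × 8.5) = 7.71034 m.
Let θ = 70° be the plate's angle to the horizontal; measure y along the incline from where the plane meets the free surface. Vertical depth h = y·sinθ with sinθ = 0.939693.
Along the incline, y_c = h_c/sinθ = 7.71034/0.939693 = 8.20517 m.
The centroid lies 3.4/2 = 1.7 m below the top edge, so the top edge sits at y_top = 8.20517 − 1.7 = 6.50517 m along the incline.

y_top ≈ 6.505 m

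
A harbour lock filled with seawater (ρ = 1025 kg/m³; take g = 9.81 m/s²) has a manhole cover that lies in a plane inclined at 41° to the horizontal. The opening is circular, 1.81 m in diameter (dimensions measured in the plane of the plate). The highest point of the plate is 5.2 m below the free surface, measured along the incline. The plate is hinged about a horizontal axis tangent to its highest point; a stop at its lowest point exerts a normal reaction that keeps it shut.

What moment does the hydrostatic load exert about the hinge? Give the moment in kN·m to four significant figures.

M ≈ 97.26 kN·m

γ = ρg = 1025 × 9.81 / 1000 = 10.05525 kN/m³.
Let θ = 41° be the plate's angle to the horizontal; measure y along the incline from where the plane meets the free surface. Vertical depth h = y·sinθ with sinθ = 0.656059.
The centroid is at the centre, 0.905 m below the top of the plate, so y_c = 5.2 + 0.905 = 6.105 m and h_c = 6.105 × 0.656059 = 4.00524 m.
A = π(0.905)² = 2.57304 m².
Resultant F = γ·h_c·A = 10.05525 × 4.00524 × 2.57304 = 103.626 kN.
I_c = πr⁴/4 = π × 0.905⁴/4 = 0.526847 m⁴.
Centre of pressure: y_p = y_c + I_c/(y_c·A) = 6.105 + 0.526847/(6.105 × 2.57304) = 6.105 + 0.0335392 = 6.13854 m along the plane.
The resultant acts 0.905 + 0.0335392 = 0.938539 m (along the plate) below the hinge at the top edge, so the moment about the hinge is M = F × 0.938539 = 103.626 × 0.938539 = 97.257 kN·m.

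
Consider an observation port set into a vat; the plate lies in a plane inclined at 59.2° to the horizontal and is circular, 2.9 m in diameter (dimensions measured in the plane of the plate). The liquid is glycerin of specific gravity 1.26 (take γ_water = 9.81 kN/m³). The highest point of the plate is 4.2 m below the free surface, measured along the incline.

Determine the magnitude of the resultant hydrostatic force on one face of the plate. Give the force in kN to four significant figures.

F ≈ 396.2 kN

γ = 1.26 × 9.81 = 12.3606 kN/m³.
Let θ = 59.2° be the plate's angle to the horizontal; measure y along the incline from where the plane meets the free surface. Vertical depth h = y·sinθ with sinθ = 0.858960.
The centroid is at the centre, 1.45 m below the top of the plate, so y_c = 4.2 + 1.45 = 5.65 m and h_c = 5.65 × 0.858960 = 4.85312 m.
A = π(1.45)² = 6.6052 m².
Resultant F = γ·h_c·A = 12.3606 × 4.85312 × 6.6052 = 396.229 kN.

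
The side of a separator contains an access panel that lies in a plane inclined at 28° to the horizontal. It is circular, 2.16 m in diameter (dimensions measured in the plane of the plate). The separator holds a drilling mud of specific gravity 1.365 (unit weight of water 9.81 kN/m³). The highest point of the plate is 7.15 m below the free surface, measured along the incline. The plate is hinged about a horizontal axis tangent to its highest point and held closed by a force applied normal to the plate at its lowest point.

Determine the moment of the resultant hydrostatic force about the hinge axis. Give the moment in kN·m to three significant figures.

γ = 1.365 × 9.81 = 13.39065 kN/m³.
Let θ = 28° be the plate's angle to the horizontal; measure y along the incline from where the plane meets the free surface. Vertical depth h = y·sinθ with sinθ = 0.469472.
The centroid is at the centre, 1.08 m below the top of the plate, so y_c = 7.15 + 1.08 = 8.23 m and h_c = 8.23 × 0.469472 = 3.86375 m.
A = π(1.08)² = 3.66435 m².
Resultant F = γ·h_c·A = 13.39065 × 3.86375 × 3.66435 = 189.587 kN.
I_c = πr⁴/4 = π × 1.08⁴/4 = 1.06853 m⁴.
Centre of pressure: y_p = y_c + I_c/(y_c·A) = 8.23 + 1.06853/(8.23 × 3.66435) = 8.23 + 0.0354315 = 8.26543 m along the plane.
The resultant acts 1.08 + 0.0354315 = 1.11543 m (along the plate) below the hinge at the top edge, so the moment about the hinge is M = F × 1.11543 = 189.587 × 1.11543 = 211.471 kN·m.

M ≈ 211 kN·m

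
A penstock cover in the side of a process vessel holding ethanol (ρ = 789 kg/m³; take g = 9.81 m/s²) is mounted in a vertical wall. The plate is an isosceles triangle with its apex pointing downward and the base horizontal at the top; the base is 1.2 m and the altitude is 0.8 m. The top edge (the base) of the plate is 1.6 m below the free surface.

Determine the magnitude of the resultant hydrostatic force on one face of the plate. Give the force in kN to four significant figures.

F ≈ 6.935 kN

γ = ρg = 789 × 9.81 / 1000 = 7.74009 kN/m³.
With the apex down, the centroid sits h/3 = 0.8/3 = 0.266667 m below the base (the top edge), so the centroid depth is h_c = 1.6 + 0.266667 = 1.86667 m.
A = ½ × 1.2 × 0.8 = 0.48 m².
Resultant F = γ·h_c·A = 7.74009 × 1.86667 × 0.48 = 6.93513 kN.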